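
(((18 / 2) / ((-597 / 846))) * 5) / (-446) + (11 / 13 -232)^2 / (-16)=-400708262545 / 119995408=-3339.36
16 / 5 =3.20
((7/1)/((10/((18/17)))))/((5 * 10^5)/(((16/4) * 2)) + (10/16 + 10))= 56/4723025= 0.00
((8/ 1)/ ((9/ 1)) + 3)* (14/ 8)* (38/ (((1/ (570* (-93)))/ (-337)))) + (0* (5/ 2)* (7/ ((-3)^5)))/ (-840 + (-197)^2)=4619924575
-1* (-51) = 51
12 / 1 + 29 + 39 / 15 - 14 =148 / 5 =29.60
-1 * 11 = -11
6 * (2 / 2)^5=6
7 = 7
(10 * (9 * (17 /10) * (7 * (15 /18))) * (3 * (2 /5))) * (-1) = -1071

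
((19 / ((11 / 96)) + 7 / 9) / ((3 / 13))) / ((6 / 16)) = 1715272 / 891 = 1925.11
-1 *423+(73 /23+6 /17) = -419.47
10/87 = 0.11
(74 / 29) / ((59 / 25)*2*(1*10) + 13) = 370 / 8729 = 0.04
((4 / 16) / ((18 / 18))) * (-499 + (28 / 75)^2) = -2806091 / 22500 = -124.72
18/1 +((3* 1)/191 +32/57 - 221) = -2203778/10887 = -202.42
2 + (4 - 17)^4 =28563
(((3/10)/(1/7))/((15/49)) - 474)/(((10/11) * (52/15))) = -770781/5200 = -148.23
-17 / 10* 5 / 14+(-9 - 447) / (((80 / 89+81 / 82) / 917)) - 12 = -1743912505 / 7868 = -221646.23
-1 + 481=480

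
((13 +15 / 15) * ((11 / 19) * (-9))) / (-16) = 693 / 152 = 4.56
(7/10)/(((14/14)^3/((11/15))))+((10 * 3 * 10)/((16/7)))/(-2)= -39067/600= -65.11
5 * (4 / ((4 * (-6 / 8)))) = -20 / 3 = -6.67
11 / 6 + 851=5117 / 6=852.83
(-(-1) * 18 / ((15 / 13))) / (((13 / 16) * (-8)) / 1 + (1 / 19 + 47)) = 2964 / 7705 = 0.38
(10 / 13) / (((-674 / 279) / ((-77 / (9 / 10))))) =27.24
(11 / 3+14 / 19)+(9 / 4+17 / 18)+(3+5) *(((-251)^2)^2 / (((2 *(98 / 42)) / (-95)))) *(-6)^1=18569794143274939 / 4788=3878403120984.74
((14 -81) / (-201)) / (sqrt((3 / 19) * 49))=sqrt(57) / 63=0.12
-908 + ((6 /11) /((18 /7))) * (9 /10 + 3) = -99789 /110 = -907.17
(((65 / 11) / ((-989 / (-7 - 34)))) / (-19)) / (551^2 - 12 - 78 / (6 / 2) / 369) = -15129 / 356239045151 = -0.00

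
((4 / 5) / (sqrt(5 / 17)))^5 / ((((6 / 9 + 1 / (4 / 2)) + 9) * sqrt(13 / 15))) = 1775616 * sqrt(663) / 61953125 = 0.74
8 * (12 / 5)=96 / 5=19.20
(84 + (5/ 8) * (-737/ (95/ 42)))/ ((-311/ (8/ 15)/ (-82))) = -497084/ 29545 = -16.82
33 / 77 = 3 / 7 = 0.43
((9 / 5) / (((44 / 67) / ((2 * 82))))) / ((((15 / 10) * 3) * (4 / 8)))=199.78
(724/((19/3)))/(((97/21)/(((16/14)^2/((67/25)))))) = 10425600/864367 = 12.06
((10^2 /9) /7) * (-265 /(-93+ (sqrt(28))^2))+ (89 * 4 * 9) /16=206.72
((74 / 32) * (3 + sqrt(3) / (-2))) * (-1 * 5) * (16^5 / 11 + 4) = -145496025 / 44 + 48498675 * sqrt(3) / 88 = -2352157.74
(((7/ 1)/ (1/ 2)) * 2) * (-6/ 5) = -168/ 5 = -33.60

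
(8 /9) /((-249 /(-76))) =608 /2241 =0.27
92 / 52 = 23 / 13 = 1.77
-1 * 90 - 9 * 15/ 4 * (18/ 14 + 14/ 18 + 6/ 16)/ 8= -179715/ 1792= -100.29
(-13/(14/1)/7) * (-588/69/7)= 26/161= 0.16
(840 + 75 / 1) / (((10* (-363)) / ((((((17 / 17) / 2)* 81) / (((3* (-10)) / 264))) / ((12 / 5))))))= 37.43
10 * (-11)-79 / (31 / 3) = -3647 / 31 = -117.65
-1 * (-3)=3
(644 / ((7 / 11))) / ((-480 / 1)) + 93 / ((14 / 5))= 26129 / 840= 31.11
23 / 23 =1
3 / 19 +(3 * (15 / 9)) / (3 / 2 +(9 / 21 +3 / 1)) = 1537 / 1311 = 1.17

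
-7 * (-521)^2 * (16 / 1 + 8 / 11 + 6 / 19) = -6768109894 / 209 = -32383300.93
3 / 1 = 3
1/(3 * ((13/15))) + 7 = 96/13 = 7.38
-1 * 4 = -4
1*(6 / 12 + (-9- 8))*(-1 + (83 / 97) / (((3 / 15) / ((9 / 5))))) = -10725 / 97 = -110.57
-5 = -5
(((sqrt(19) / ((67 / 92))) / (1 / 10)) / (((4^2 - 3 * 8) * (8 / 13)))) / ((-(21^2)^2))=1495 * sqrt(19) / 104241816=0.00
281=281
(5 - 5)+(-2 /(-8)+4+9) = 53 /4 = 13.25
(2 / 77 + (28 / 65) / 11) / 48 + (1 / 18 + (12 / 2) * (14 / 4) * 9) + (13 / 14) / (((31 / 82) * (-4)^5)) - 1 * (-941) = 1615874532257 / 1429908480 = 1130.05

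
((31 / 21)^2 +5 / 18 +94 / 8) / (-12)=-25061 / 21168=-1.18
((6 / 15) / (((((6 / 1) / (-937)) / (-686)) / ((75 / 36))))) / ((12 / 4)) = 1606955 / 54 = 29758.43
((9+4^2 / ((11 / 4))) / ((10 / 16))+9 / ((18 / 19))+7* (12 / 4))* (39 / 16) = 132.13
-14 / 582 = -7 / 291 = -0.02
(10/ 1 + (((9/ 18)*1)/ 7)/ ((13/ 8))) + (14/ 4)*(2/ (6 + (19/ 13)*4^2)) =357429/ 34762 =10.28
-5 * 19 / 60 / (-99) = 19 / 1188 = 0.02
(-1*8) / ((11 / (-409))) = 3272 / 11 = 297.45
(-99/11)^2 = 81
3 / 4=0.75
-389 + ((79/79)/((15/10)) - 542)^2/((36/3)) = 648841/27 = 24031.15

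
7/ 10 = 0.70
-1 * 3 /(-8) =0.38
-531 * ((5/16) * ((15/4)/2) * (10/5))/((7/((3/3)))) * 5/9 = -22125/448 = -49.39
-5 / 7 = -0.71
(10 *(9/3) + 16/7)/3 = 226/21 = 10.76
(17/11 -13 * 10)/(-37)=1413/407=3.47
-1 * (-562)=562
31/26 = 1.19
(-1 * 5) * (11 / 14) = -55 / 14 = -3.93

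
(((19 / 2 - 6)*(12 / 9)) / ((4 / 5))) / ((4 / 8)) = 35 / 3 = 11.67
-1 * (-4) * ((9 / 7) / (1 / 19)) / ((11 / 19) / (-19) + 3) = 61731 / 1876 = 32.91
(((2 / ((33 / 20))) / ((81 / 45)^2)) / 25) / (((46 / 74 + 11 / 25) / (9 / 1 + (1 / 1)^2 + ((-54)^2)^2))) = 14300611000 / 119313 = 119857.95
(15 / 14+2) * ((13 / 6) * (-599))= -334841 / 84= -3986.20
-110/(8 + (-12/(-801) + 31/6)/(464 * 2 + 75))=-13.74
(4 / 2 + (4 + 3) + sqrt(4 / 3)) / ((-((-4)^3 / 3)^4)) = -0.00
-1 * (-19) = 19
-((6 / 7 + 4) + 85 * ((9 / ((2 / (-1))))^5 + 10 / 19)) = 667337873 / 4256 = 156799.31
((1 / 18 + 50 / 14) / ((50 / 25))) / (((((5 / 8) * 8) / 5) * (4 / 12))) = 457 / 84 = 5.44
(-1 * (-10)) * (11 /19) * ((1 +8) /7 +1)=1760 /133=13.23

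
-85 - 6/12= -171/2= -85.50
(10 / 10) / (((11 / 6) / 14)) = 84 / 11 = 7.64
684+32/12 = 2060/3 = 686.67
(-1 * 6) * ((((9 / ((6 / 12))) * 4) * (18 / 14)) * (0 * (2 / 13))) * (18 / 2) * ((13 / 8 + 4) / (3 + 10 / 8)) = 0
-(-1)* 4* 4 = 16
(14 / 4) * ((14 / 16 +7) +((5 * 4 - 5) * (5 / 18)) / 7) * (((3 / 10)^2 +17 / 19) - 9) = -21670867 / 91200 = -237.62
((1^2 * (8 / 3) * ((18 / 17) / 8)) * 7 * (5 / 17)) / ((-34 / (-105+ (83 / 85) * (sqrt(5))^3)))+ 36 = 187893 / 4913 - 8715 * sqrt(5) / 83521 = 38.01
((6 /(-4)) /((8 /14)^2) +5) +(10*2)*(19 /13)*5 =60969 /416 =146.56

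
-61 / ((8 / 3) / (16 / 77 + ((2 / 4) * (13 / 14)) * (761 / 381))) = -8125627 / 312928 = -25.97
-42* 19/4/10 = -399/20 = -19.95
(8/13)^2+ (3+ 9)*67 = 135940/169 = 804.38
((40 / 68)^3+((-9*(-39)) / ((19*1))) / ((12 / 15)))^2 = 75660683839225 / 139418598544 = 542.69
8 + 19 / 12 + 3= 151 / 12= 12.58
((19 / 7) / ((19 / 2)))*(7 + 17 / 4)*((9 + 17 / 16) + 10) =14445 / 224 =64.49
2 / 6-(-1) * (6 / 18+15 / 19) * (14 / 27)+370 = 570839 / 1539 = 370.92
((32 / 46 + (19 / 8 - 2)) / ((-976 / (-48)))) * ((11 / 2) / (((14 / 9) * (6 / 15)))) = 292545 / 628544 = 0.47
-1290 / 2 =-645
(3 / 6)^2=1 / 4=0.25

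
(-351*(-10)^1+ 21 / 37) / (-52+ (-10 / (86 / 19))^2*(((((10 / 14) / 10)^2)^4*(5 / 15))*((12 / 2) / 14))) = -827021961240030976 / 12250196344714889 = -67.51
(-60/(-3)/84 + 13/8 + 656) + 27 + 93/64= 922409/1344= 686.32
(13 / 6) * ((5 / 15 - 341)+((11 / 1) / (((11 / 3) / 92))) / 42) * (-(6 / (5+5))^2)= 45604 / 175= 260.59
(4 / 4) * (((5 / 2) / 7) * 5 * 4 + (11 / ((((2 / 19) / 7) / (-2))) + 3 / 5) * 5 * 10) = -511790 / 7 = -73112.86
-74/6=-37/3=-12.33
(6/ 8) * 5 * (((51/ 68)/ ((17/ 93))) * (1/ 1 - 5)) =-4185/ 68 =-61.54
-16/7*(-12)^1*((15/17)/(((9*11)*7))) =320/9163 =0.03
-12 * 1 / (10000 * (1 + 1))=-3 / 5000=-0.00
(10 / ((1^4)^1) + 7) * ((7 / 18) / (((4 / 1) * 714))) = 1 / 432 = 0.00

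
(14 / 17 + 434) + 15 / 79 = 584223 / 1343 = 435.01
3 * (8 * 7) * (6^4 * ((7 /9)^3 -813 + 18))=-518973952 /3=-172991317.33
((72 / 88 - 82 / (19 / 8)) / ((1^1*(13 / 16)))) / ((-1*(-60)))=-5636 / 8151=-0.69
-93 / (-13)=93 / 13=7.15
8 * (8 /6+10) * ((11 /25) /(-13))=-2992 /975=-3.07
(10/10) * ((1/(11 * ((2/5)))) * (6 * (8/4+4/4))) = 4.09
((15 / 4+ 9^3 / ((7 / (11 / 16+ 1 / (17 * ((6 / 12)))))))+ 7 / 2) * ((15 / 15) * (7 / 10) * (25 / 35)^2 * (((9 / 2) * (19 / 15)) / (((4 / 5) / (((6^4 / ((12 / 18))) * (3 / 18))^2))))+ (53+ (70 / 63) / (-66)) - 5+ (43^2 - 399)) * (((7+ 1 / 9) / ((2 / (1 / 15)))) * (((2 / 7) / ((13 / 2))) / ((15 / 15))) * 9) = 154991104344256 / 67540473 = 2294788.55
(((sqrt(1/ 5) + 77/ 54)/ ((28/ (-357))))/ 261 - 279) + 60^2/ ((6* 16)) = -4539577/ 18792 - 17* sqrt(5)/ 1740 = -241.59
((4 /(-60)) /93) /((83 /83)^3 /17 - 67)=17 /1587510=0.00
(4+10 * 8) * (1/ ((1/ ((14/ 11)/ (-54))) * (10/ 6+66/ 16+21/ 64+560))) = -12544/ 3586935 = -0.00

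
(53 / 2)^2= 2809 / 4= 702.25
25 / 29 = 0.86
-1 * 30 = -30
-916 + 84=-832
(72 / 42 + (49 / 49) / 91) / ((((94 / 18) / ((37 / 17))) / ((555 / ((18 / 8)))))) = 12895980 / 72709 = 177.36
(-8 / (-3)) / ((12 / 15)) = 3.33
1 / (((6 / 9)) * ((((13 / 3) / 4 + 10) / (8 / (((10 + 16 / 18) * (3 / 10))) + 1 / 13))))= 28962 / 84721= 0.34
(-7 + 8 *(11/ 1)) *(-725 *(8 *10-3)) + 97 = -4521728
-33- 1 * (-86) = 53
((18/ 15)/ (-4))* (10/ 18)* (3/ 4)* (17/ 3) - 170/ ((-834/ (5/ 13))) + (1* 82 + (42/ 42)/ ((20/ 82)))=18533329/ 216840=85.47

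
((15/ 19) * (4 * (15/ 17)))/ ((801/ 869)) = 86900/ 28747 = 3.02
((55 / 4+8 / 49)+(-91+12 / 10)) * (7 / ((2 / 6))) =-223107 / 140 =-1593.62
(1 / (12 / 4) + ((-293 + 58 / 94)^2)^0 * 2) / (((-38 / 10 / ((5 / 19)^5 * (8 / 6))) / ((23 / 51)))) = -10062500 / 21594059379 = -0.00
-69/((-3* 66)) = 23/66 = 0.35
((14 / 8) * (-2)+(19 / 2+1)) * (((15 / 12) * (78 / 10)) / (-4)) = -273 / 16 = -17.06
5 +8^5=32773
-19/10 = -1.90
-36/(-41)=36/41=0.88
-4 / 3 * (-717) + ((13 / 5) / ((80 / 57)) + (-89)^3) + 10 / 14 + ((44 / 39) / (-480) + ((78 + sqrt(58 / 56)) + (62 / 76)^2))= -83249505280751 / 118263600 + sqrt(203) / 14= -703930.75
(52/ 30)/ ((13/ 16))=32/ 15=2.13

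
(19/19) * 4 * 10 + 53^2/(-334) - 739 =-236275/334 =-707.41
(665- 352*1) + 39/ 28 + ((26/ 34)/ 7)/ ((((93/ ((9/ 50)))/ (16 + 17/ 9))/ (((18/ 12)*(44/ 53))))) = 6147006917/ 19551700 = 314.40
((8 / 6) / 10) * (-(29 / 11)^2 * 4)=-6728 / 1815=-3.71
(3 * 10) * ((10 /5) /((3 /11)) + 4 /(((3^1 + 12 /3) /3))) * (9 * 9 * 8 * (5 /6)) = 1026000 /7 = 146571.43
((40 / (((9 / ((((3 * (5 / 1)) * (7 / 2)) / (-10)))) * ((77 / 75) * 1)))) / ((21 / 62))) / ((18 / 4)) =-31000 / 2079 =-14.91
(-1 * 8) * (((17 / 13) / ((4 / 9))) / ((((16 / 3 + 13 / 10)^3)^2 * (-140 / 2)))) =22307400000 / 5651449494490891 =0.00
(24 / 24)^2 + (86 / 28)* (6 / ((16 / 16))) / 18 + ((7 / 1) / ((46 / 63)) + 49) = 29275 / 483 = 60.61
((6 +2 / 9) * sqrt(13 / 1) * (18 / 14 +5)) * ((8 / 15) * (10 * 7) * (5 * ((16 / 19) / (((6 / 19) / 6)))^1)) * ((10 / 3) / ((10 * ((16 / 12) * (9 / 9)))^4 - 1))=31539200 * sqrt(13) / 2559919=44.42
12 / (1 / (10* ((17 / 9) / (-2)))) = -340 / 3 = -113.33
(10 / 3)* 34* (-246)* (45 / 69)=-418200 / 23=-18182.61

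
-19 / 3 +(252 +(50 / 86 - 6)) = 30992 / 129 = 240.25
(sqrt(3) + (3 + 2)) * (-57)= -383.73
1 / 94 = 0.01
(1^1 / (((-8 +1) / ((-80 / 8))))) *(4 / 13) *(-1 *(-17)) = 680 / 91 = 7.47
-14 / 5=-2.80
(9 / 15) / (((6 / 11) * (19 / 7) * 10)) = 77 / 1900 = 0.04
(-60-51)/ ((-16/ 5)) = 555/ 16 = 34.69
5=5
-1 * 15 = -15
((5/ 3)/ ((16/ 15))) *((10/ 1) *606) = 37875/ 4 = 9468.75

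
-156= -156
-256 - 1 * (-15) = -241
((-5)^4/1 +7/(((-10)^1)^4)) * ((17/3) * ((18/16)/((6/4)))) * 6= 318750357/20000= 15937.52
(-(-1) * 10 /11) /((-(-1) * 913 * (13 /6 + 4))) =60 /371591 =0.00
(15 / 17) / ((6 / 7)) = 35 / 34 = 1.03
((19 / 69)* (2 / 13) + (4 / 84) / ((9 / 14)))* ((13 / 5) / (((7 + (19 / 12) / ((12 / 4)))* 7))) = 752 / 130893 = 0.01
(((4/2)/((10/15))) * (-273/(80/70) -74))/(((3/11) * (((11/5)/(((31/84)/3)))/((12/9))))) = -387965/1512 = -256.59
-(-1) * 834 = 834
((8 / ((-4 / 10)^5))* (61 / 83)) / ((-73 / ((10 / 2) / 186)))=0.21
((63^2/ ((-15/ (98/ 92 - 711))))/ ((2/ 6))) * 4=259231266/ 115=2254184.92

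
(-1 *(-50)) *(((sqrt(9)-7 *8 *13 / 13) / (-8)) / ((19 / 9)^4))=8693325 / 521284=16.68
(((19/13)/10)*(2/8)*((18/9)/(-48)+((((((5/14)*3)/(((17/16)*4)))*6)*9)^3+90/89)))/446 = 13277717051807/64215073292160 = 0.21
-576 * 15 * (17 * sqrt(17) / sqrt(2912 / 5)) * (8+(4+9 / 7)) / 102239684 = -426870 * sqrt(15470) / 16281669677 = -0.00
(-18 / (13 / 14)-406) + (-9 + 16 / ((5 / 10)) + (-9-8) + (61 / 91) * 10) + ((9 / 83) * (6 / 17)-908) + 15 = -167645873 / 128401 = -1305.64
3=3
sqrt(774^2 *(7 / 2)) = 387 *sqrt(14) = 1448.02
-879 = -879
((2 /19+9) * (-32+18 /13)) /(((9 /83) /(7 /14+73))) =-140014609 /741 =-188953.59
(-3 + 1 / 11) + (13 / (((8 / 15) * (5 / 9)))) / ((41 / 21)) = 70585 / 3608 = 19.56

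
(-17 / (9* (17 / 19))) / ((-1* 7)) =19 / 63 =0.30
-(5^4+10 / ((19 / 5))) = -11925 / 19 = -627.63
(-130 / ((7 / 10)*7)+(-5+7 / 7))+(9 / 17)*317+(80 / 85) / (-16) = 114316 / 833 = 137.23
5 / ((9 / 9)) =5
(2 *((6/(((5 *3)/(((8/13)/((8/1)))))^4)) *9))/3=4/160655625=0.00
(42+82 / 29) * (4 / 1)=5200 / 29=179.31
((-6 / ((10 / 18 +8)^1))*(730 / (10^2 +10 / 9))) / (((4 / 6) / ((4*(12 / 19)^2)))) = -30652992 / 2529527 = -12.12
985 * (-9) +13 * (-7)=-8956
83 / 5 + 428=2223 / 5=444.60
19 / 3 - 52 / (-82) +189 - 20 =175.97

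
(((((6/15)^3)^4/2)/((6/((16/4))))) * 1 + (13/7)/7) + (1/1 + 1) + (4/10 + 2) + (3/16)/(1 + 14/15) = 79303364611031/16652343750000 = 4.76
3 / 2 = 1.50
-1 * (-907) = 907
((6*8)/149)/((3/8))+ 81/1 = 12197/149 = 81.86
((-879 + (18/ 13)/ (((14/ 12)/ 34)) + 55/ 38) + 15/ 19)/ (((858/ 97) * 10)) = -280554167/ 29669640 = -9.46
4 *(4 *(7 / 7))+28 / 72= 295 / 18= 16.39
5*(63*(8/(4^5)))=315/128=2.46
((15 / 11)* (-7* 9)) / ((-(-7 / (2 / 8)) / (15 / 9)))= -225 / 44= -5.11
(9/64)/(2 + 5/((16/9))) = 9/308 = 0.03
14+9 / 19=275 / 19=14.47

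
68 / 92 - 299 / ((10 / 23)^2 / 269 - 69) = 1145521350 / 225829387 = 5.07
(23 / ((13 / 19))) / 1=437 / 13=33.62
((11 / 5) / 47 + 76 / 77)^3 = 6546549239243 / 5924828207375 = 1.10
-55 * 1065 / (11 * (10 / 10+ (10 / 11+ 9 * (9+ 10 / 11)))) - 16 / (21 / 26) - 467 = -545.27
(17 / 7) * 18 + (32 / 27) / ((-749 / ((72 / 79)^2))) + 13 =56.71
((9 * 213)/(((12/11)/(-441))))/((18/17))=-5855157/8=-731894.62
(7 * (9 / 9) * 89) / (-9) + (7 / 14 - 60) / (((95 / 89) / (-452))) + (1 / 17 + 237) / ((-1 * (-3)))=366358003 / 14535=25205.23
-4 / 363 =-0.01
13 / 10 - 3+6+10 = 143 / 10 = 14.30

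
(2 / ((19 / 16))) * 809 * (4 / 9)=103552 / 171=605.57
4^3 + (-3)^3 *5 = -71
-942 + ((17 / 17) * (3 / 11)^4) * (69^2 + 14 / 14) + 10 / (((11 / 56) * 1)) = -12660740 / 14641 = -864.75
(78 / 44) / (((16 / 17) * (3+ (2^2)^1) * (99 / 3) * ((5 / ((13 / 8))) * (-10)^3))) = -2873 / 1084160000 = -0.00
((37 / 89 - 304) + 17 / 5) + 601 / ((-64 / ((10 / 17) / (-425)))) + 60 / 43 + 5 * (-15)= -66143566821 / 176960480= -373.78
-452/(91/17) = -7684/91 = -84.44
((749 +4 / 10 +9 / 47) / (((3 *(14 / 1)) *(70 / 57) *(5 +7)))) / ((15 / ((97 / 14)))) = 54108637 / 96726000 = 0.56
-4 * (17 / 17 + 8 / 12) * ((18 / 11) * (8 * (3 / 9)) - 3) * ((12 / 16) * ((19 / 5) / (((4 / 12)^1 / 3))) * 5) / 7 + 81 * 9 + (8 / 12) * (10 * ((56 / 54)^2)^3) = 51077330680996 / 89494132959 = 570.73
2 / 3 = 0.67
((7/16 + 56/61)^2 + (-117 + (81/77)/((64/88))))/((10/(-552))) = 52320120021/8335040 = 6277.13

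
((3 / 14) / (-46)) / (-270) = 1 / 57960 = 0.00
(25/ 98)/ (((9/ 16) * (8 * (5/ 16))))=80/ 441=0.18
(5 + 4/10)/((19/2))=54/95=0.57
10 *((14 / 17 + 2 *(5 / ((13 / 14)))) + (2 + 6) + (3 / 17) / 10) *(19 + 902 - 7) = 39611846 / 221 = 179239.12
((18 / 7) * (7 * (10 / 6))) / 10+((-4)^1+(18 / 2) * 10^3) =8999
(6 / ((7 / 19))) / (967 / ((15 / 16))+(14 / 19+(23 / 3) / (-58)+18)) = 209380 / 13500417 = 0.02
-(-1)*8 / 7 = 8 / 7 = 1.14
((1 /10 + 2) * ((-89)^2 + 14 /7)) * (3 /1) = 499149 /10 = 49914.90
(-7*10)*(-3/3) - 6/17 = 1184/17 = 69.65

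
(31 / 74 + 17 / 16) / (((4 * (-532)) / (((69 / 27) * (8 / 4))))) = -20171 / 5668992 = -0.00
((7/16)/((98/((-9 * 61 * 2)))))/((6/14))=-183/16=-11.44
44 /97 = 0.45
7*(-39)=-273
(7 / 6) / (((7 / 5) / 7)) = 5.83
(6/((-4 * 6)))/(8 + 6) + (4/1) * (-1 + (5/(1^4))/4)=55/56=0.98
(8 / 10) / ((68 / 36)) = 36 / 85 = 0.42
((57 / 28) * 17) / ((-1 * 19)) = -51 / 28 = -1.82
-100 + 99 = -1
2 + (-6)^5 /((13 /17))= -132166 /13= -10166.62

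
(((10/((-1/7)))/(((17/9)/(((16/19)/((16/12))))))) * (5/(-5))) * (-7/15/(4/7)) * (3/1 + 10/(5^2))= -6174/95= -64.99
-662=-662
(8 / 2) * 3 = 12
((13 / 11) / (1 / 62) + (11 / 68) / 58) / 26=3178985 / 1127984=2.82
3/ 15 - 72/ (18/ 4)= -79/ 5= -15.80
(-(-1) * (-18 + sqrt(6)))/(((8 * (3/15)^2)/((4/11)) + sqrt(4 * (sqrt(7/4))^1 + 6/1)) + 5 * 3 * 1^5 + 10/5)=-(18 - sqrt(6))/(sqrt(2 * sqrt(7) + 6) + 447/25)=-0.73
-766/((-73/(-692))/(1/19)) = -382.17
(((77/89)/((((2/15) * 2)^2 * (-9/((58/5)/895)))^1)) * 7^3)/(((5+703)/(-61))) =46721059/90233184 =0.52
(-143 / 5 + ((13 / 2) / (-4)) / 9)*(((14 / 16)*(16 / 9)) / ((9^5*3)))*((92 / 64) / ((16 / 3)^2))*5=-1668121 / 26121388032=-0.00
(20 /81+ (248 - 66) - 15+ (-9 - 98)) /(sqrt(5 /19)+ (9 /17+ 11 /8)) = 3265969280 /95746779 - 90260480 * sqrt(95) /95746779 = 24.92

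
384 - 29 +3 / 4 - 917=-2245 / 4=-561.25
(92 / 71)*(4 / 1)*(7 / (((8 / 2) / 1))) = 644 / 71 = 9.07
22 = 22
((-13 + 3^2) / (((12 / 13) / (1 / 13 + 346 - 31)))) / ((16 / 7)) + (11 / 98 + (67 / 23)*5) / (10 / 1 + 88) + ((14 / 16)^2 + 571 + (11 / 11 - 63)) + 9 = -831450971 / 10602816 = -78.42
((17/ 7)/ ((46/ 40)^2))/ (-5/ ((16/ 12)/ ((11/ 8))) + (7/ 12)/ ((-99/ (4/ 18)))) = -0.36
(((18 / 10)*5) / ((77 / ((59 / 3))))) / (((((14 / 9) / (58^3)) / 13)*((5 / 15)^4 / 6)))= 981859581144 / 539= 1821631875.96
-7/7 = -1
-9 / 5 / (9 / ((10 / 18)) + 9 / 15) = -3 / 28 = -0.11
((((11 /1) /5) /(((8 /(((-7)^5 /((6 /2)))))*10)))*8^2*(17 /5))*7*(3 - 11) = 704011616 /375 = 1877364.31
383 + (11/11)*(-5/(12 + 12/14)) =6887/18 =382.61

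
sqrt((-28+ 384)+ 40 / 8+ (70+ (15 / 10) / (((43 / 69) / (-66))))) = sqrt(503186) / 43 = 16.50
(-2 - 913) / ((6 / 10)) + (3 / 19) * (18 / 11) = -318671 / 209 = -1524.74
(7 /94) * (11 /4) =77 /376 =0.20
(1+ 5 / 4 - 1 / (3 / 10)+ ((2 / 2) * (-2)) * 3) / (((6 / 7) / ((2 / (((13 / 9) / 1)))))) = -595 / 52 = -11.44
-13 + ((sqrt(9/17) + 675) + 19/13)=664.19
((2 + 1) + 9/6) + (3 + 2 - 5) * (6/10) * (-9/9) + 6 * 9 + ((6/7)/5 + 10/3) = 13021/210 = 62.00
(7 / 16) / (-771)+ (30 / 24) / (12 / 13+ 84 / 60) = 1001243 / 1862736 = 0.54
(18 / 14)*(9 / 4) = 81 / 28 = 2.89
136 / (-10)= -68 / 5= -13.60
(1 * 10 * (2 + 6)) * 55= 4400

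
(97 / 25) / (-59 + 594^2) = 97 / 8819425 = 0.00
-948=-948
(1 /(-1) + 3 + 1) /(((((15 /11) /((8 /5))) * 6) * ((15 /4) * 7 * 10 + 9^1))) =88 /40725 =0.00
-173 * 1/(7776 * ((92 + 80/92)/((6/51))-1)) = -3979/141002208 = -0.00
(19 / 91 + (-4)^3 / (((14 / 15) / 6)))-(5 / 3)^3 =-1021742 / 2457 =-415.85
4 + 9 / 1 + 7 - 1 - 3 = 16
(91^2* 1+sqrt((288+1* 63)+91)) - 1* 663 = sqrt(442)+7618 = 7639.02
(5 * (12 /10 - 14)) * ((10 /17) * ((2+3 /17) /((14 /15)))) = -177600 /2023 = -87.79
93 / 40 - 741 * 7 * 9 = -1867227 / 40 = -46680.68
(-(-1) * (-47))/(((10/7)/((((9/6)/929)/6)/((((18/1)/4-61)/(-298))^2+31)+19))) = -64021070850751/102417279850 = -625.10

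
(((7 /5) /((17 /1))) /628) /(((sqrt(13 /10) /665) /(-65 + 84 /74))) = -129409*sqrt(130) /302068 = -4.88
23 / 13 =1.77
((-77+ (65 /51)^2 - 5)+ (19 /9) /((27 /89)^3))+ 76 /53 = -9035003348 /2713360599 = -3.33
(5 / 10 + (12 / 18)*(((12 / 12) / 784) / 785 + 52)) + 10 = 45.17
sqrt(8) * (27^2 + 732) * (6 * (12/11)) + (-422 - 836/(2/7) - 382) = 23317.99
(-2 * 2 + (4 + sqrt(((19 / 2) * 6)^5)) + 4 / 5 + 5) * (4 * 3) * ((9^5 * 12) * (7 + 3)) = 493177248 + 276264289440 * sqrt(57) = 2086242822897.72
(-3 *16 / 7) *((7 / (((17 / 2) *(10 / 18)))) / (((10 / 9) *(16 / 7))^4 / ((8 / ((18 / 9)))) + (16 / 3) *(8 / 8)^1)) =-0.65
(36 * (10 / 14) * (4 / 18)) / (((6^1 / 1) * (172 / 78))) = 130 / 301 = 0.43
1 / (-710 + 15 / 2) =-2 / 1405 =-0.00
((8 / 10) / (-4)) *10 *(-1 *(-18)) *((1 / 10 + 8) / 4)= -729 / 10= -72.90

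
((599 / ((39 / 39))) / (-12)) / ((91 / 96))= -4792 / 91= -52.66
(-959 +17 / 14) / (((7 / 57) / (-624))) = 238465656 / 49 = 4866646.04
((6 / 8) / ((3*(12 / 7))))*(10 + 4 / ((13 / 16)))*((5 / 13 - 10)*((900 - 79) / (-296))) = 69682375 / 1200576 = 58.04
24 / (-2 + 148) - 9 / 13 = -501 / 949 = -0.53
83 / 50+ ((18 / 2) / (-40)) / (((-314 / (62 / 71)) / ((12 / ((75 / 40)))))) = 927433 / 557350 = 1.66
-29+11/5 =-134/5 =-26.80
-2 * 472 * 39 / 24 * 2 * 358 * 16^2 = -281176064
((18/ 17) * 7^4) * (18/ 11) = 777924/ 187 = 4160.02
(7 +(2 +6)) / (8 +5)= 15 / 13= 1.15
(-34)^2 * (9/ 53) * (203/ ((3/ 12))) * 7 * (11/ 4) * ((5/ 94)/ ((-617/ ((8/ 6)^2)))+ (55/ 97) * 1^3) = 259307699997500/ 149083859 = 1739341.21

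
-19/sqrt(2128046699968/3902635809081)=-37534671*sqrt(7)/3859576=-25.73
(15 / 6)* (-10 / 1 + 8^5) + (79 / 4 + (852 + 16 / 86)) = 14235913 / 172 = 82766.94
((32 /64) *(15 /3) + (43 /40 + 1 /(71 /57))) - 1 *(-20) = 69233 /2840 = 24.38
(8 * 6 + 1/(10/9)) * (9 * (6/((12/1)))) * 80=17604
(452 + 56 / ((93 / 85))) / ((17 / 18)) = 280776 / 527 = 532.78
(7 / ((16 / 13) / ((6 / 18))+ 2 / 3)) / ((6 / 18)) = 819 / 170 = 4.82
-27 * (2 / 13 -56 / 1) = 19602 / 13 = 1507.85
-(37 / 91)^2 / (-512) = 1369 / 4239872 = 0.00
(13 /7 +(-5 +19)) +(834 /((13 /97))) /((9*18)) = 133342 /2457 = 54.27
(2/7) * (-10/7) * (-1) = 20/49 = 0.41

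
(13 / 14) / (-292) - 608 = -2485517 / 4088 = -608.00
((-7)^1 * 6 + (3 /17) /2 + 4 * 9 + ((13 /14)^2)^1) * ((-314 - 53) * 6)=18524325 /1666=11119.04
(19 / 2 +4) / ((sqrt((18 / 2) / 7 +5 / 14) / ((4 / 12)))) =9 * sqrt(322) / 46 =3.51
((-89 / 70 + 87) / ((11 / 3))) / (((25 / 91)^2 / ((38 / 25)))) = 404653431 / 859375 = 470.87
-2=-2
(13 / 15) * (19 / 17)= 247 / 255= 0.97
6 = 6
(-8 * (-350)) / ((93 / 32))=89600 / 93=963.44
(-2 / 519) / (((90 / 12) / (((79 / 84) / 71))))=-79 / 11607435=-0.00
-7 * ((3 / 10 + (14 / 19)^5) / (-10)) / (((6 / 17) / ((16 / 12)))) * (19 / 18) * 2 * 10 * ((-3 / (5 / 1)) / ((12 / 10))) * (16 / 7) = -33.00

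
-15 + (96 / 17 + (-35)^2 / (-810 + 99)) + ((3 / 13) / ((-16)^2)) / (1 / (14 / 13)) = -2895708541 / 261465984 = -11.07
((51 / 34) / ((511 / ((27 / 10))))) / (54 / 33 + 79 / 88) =0.00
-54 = -54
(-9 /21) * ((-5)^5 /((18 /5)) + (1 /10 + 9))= 38653 /105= 368.12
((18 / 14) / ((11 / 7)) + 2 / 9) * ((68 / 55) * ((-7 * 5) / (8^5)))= -12257 / 8921088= -0.00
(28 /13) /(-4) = -7 /13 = -0.54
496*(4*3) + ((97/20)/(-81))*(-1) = 5952.06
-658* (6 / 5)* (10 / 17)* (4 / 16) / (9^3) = -658 / 4131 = -0.16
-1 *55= -55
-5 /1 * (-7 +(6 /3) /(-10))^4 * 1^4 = -1679616 /125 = -13436.93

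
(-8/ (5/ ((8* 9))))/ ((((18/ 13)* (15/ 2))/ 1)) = -832/ 75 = -11.09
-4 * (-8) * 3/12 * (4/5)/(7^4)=0.00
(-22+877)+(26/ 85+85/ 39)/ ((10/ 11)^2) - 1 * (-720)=523109419/ 331500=1578.01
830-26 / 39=2488 / 3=829.33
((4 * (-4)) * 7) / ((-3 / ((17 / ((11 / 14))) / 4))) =6664 / 33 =201.94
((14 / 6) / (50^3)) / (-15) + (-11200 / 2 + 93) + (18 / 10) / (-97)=-3004767000679 / 545625000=-5507.02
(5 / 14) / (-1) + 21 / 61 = -11 / 854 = -0.01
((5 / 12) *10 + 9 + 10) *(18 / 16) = 417 / 16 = 26.06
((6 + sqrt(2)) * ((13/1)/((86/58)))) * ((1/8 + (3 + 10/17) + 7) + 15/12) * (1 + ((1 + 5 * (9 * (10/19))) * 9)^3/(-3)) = -11532271265758659/5013929 - 3844090421919553 * sqrt(2)/10027858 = -2842173008.55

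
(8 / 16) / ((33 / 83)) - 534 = -35161 / 66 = -532.74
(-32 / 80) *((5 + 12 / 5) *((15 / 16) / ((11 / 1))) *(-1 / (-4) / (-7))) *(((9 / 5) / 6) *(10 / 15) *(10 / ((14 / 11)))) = 111 / 7840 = 0.01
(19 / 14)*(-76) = -722 / 7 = -103.14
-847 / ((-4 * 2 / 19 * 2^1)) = 16093 / 16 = 1005.81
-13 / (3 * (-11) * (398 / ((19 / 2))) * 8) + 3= 630679 / 210144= 3.00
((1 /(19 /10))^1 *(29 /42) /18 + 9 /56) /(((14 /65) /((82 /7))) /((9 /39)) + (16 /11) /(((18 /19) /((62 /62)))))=11719235 /104624184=0.11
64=64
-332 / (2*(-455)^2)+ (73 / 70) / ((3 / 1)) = 430799 / 1242150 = 0.35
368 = 368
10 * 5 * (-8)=-400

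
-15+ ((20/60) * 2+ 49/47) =-1874/141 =-13.29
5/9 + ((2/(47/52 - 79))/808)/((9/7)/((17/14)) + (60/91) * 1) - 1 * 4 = -11265542359/3270623814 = -3.44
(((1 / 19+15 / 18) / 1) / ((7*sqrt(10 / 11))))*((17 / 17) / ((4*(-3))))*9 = -0.10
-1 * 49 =-49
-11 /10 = -1.10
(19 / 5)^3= 6859 / 125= 54.87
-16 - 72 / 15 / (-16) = -157 / 10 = -15.70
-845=-845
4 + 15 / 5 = 7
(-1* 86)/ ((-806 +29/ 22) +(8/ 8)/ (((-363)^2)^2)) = 2986447930092/ 27943492445251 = 0.11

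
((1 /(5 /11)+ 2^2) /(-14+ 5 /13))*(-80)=6448 /177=36.43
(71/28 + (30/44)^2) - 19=-16.00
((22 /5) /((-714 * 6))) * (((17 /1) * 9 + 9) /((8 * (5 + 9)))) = -99 /66640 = -0.00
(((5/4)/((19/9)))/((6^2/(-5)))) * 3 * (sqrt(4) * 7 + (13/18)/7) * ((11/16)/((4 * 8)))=-488675/6537216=-0.07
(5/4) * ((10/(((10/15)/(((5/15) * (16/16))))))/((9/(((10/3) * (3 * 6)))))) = 125/3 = 41.67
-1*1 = -1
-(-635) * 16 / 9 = 10160 / 9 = 1128.89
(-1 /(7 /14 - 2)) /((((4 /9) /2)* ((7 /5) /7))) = 15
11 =11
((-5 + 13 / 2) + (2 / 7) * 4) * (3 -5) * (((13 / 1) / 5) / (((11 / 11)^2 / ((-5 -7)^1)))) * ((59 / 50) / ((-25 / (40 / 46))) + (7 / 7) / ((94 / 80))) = 631768488 / 4729375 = 133.58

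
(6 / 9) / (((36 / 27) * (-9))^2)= 1 / 216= 0.00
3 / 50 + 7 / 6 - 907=-905.77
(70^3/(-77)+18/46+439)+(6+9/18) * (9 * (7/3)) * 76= 1608788/253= 6358.85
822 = 822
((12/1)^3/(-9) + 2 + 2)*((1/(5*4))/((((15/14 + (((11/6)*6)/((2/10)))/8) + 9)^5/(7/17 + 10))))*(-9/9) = 4581537644544/65425942533278665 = 0.00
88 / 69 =1.28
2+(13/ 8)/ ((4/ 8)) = 21/ 4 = 5.25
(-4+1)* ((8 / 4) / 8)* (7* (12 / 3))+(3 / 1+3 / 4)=-69 / 4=-17.25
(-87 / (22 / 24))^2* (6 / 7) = 6539616 / 847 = 7720.92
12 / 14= 6 / 7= 0.86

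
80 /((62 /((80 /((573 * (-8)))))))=-400 /17763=-0.02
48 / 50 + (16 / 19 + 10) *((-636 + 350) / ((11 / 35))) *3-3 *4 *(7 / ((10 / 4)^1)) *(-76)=-12846084 / 475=-27044.39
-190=-190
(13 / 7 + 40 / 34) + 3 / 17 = 382 / 119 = 3.21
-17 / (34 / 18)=-9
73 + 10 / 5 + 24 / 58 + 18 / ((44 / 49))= 95.46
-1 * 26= -26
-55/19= -2.89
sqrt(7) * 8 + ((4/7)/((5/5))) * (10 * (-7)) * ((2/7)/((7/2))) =-160/49 + 8 * sqrt(7) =17.90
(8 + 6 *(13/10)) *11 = 869/5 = 173.80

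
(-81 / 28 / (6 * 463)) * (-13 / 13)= 27 / 25928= 0.00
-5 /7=-0.71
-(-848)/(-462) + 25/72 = -8251/5544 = -1.49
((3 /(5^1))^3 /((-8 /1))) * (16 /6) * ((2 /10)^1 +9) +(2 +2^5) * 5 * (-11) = -1169164 /625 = -1870.66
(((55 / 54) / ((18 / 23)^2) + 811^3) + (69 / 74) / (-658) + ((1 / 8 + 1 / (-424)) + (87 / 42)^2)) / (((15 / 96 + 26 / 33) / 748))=422603340195.28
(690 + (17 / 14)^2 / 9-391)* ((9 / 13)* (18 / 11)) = 338.91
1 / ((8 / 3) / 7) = 21 / 8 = 2.62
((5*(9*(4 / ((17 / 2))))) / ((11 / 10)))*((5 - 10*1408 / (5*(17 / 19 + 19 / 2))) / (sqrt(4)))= -37811880 / 14773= -2559.53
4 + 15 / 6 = 13 / 2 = 6.50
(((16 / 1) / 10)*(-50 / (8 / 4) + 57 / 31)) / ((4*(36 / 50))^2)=-44875 / 10044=-4.47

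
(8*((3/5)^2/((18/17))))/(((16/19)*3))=323/300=1.08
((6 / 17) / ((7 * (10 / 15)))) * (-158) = -1422 / 119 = -11.95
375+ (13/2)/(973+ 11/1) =375.01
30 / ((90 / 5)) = 5 / 3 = 1.67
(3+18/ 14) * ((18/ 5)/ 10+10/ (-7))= -1122/ 245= -4.58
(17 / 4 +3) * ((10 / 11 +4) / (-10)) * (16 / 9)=-348 / 55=-6.33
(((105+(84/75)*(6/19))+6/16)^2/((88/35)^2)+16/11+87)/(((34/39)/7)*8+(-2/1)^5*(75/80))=-2267305818383697/35416694579200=-64.02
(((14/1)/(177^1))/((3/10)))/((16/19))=665/2124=0.31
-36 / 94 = -18 / 47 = -0.38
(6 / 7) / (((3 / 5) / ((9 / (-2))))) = -45 / 7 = -6.43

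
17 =17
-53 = -53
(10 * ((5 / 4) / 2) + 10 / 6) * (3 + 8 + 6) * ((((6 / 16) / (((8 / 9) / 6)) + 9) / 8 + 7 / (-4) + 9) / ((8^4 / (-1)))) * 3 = -3593375 / 4194304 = -0.86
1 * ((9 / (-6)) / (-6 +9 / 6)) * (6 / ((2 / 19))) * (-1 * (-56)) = 1064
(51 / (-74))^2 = 2601 / 5476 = 0.47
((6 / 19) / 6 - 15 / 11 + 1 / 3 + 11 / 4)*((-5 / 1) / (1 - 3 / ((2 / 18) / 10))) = 22225 / 674652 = 0.03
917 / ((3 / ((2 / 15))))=1834 / 45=40.76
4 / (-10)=-2 / 5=-0.40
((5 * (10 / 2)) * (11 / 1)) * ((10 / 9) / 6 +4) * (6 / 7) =62150 / 63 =986.51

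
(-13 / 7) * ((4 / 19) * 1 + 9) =-325 / 19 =-17.11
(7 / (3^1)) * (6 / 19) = 14 / 19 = 0.74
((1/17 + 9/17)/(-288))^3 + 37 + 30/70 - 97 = -6117448127339/102690975744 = -59.57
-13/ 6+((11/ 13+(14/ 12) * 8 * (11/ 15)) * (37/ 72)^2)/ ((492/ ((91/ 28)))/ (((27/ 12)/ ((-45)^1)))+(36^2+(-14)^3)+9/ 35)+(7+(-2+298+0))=28581134890723/ 95006685888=300.83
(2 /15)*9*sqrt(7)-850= -850 + 6*sqrt(7) /5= -846.83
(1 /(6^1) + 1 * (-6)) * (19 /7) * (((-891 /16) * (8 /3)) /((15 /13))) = 8151 /4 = 2037.75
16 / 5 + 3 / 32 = 3.29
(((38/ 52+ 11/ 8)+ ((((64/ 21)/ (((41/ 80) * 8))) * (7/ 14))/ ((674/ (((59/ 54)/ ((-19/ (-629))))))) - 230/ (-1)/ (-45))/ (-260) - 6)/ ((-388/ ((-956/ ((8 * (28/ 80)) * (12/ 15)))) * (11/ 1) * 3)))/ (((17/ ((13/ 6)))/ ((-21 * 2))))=358388506472515/ 518399992934208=0.69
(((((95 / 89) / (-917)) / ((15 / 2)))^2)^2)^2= 4347792138496 / 12913524067168249733345132694082525465734081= 0.00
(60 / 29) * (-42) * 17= -42840 / 29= -1477.24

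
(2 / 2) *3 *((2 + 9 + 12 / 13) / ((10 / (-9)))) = -837 / 26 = -32.19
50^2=2500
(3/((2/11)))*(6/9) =11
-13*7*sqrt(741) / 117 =-7*sqrt(741) / 9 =-21.17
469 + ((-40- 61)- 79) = 289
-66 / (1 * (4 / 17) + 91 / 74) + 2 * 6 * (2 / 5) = -370908 / 9215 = -40.25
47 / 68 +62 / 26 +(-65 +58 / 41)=-2193109 / 36244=-60.51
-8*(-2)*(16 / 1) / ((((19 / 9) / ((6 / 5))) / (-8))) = -110592 / 95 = -1164.13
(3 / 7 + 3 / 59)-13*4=-21278 / 413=-51.52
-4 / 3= -1.33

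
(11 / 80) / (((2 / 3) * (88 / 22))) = 33 / 640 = 0.05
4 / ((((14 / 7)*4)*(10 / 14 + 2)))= 7 / 38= 0.18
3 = 3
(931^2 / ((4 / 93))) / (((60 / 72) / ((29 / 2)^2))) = 203375934279 / 40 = 5084398356.98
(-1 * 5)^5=-3125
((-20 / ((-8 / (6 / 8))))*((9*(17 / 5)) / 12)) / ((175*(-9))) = -17 / 5600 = -0.00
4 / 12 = 0.33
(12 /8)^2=2.25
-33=-33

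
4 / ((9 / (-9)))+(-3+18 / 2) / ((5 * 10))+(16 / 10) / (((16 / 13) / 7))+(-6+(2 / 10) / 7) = -263 / 350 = -0.75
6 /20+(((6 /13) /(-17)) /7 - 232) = -3584459 /15470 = -231.70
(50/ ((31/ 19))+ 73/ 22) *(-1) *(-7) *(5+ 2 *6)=2756397/ 682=4041.64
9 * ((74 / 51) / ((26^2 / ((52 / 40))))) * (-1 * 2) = -111 / 2210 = -0.05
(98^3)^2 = 885842380864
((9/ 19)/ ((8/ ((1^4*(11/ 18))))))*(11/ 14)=0.03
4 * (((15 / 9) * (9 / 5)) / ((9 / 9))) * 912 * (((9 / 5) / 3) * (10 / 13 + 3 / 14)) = 2938464 / 455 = 6458.16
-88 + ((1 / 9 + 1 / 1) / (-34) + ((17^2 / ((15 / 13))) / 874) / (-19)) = -1118522677 / 12703590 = -88.05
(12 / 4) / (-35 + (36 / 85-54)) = -255 / 7529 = -0.03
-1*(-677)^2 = -458329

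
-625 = -625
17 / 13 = 1.31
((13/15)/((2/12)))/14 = 13/35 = 0.37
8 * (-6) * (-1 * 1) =48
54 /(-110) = -27 /55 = -0.49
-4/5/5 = -4/25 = -0.16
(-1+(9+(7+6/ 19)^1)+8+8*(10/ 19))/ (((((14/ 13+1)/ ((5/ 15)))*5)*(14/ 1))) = 6799/ 107730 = 0.06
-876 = -876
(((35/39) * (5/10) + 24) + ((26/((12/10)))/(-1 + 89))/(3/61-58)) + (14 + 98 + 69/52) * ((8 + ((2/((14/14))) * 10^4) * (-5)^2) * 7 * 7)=6737097418145719/2426424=2776554063.98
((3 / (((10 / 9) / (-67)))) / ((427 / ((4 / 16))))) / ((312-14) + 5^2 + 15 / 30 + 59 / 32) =-7236 / 22227485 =-0.00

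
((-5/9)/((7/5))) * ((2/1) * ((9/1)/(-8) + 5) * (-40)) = 7750/63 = 123.02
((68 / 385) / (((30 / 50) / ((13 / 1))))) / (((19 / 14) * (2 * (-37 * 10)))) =-442 / 115995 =-0.00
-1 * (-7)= 7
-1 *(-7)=7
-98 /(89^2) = -98 /7921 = -0.01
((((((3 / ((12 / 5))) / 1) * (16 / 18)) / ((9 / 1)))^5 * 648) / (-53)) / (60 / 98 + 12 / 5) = -98000000 / 841864722597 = -0.00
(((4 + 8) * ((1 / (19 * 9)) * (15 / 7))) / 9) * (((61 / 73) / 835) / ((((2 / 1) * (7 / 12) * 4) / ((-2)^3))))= -976 / 34049463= -0.00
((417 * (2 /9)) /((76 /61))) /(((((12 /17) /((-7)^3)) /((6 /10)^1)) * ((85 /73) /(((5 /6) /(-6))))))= 212305681 /82080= 2586.57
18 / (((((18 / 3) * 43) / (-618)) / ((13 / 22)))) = -12051 / 473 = -25.48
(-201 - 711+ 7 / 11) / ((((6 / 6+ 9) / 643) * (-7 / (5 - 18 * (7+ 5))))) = -1766391.98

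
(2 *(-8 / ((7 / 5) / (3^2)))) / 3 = -240 / 7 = -34.29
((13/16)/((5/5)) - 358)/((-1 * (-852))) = -1905/4544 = -0.42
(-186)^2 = 34596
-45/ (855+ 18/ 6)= -15/ 286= -0.05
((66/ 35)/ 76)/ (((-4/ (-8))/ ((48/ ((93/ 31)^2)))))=176/ 665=0.26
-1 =-1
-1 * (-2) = 2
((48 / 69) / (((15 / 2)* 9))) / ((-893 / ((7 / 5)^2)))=-1568 / 69319125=-0.00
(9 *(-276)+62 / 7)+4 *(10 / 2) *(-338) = -64646 / 7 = -9235.14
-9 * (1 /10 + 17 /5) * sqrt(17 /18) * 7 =-147 * sqrt(34) /4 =-214.29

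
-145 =-145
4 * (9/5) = 36/5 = 7.20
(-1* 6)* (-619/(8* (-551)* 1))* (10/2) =-9285/2204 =-4.21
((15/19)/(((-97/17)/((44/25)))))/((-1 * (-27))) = -748/82935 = -0.01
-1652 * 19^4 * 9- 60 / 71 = -137570496648 / 71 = -1937612628.85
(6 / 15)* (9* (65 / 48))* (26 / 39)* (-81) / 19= -1053 / 76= -13.86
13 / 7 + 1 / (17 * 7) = 222 / 119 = 1.87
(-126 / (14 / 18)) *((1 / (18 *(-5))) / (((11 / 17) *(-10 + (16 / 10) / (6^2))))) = -1377 / 4928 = -0.28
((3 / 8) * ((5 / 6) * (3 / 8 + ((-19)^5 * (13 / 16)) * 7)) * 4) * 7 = -7886375105 / 64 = -123224611.02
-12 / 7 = -1.71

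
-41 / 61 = -0.67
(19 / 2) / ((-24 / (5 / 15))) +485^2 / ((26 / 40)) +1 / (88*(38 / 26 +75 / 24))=361884.49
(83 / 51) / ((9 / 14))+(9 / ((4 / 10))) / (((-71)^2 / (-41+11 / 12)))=43549451 / 18510552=2.35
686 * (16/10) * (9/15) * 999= 16447536/25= 657901.44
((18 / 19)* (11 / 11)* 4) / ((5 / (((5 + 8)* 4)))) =3744 / 95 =39.41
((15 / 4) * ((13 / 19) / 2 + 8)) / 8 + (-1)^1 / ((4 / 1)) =4451 / 1216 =3.66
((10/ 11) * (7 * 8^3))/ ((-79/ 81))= -2903040/ 869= -3340.67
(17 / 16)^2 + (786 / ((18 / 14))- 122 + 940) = 1098595 / 768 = 1430.46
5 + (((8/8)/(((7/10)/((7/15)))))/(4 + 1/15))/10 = 306/61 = 5.02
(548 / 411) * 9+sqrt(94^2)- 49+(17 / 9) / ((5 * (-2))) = 5113 / 90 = 56.81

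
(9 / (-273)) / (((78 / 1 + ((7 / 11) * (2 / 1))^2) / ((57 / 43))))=-20691 / 37697842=-0.00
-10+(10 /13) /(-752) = -48885 /4888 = -10.00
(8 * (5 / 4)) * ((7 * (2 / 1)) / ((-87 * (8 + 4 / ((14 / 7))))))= -14 / 87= -0.16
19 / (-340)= -19 / 340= -0.06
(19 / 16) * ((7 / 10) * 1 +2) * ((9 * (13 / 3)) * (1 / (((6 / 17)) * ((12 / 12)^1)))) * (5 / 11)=113373 / 704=161.04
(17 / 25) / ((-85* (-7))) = 0.00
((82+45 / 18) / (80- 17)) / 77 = 169 / 9702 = 0.02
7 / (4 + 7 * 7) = 7 / 53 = 0.13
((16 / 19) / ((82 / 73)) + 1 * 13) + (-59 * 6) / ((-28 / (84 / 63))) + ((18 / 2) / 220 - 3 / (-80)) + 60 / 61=9270008397 / 292717040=31.67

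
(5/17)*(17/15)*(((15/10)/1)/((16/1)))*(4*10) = 5/4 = 1.25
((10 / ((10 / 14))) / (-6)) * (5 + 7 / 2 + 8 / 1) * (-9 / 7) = 99 / 2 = 49.50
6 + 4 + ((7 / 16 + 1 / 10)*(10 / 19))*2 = 803 / 76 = 10.57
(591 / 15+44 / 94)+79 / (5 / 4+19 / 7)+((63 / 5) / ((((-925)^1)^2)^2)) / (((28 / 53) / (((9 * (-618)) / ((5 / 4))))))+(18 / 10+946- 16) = 2558944248934510316 / 2580631845703125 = 991.60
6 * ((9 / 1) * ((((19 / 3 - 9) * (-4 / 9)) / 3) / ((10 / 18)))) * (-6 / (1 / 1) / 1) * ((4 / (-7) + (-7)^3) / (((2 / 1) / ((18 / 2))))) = 2493504 / 7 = 356214.86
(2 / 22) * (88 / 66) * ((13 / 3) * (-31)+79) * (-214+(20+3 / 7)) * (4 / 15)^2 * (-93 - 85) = -512480512 / 31185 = -16433.56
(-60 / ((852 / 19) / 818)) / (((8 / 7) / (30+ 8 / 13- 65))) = 121577295 / 3692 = 32929.93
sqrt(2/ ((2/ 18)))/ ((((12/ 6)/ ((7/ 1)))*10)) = 21*sqrt(2)/ 20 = 1.48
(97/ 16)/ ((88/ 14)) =679/ 704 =0.96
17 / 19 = 0.89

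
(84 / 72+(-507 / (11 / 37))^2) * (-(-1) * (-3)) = -2111401333 / 242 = -8724798.90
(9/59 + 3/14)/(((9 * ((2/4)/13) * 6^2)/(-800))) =-262600/11151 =-23.55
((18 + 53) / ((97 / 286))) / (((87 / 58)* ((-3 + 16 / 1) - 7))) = 20306 / 873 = 23.26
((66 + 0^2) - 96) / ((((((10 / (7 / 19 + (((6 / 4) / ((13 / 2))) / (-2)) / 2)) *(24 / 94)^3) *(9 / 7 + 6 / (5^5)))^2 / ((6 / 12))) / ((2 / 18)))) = -97227701194537361328125 / 27750051859183222652928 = -3.50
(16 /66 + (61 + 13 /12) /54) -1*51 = -353605 /7128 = -49.61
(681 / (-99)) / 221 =-0.03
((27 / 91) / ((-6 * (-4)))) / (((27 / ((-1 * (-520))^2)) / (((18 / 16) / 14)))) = 975 / 98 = 9.95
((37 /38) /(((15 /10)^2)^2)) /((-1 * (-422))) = 148 /324729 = 0.00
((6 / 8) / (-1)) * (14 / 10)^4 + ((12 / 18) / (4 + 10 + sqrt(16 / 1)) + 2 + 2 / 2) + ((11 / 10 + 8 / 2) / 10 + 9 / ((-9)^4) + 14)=6682747 / 455625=14.67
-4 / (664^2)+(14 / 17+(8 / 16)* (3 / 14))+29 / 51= 58997039 / 39349968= 1.50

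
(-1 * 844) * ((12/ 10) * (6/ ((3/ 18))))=-182304/ 5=-36460.80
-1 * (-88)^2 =-7744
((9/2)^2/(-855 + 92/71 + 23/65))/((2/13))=-4859595/31505696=-0.15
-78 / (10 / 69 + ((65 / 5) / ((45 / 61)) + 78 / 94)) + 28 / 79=-137210173 / 35733596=-3.84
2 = 2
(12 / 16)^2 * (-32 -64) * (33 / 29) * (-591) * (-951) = -1001557062 / 29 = -34536450.41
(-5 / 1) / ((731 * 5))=-1 / 731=-0.00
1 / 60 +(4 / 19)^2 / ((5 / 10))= 2281 / 21660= 0.11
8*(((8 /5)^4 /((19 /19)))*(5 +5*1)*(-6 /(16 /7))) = -172032 /125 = -1376.26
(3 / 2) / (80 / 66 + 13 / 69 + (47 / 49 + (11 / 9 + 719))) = 334719 / 161241268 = 0.00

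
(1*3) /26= 3 /26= 0.12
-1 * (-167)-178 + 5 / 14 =-149 / 14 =-10.64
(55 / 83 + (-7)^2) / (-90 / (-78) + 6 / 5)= 29770 / 1411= 21.10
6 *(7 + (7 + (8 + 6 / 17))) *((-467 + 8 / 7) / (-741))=130440 / 1547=84.32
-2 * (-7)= 14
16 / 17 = 0.94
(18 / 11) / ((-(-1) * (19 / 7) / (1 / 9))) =14 / 209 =0.07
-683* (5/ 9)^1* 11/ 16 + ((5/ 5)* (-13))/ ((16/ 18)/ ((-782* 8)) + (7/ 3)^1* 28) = -17286125611/ 66213360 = -261.07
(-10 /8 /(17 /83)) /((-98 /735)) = 6225 /136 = 45.77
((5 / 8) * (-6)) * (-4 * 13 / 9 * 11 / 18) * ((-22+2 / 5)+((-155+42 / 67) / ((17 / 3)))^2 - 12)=219078110537 / 23351778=9381.65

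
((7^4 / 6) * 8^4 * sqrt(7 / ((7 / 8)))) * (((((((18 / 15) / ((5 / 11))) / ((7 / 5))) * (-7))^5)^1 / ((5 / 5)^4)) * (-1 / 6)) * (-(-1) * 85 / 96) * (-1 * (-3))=822494881919.76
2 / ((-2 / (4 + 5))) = -9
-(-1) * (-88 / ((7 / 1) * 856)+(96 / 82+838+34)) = 26813749 / 30709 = 873.16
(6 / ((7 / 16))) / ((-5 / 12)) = -1152 / 35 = -32.91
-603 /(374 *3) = -201 /374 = -0.54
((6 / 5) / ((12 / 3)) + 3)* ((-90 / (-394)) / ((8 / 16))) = 1.51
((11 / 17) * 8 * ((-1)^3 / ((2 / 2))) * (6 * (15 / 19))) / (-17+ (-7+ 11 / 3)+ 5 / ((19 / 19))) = 11880 / 7429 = 1.60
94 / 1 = 94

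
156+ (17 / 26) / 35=141977 / 910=156.02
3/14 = 0.21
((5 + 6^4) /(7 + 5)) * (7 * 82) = 373387 /6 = 62231.17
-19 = -19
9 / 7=1.29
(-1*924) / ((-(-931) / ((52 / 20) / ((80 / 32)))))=-3432 / 3325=-1.03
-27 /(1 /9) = -243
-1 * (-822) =822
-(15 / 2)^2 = -225 / 4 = -56.25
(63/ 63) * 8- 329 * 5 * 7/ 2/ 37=-10923/ 74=-147.61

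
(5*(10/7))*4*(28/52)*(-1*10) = -2000/13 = -153.85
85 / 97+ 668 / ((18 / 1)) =33163 / 873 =37.99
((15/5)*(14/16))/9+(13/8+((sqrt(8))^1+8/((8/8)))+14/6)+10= 2*sqrt(2)+89/4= 25.08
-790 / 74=-395 / 37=-10.68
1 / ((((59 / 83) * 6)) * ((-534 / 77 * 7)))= -913 / 189036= -0.00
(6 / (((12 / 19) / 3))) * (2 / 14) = 57 / 14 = 4.07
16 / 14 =8 / 7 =1.14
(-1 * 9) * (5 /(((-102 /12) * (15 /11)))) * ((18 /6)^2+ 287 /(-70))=1617 /85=19.02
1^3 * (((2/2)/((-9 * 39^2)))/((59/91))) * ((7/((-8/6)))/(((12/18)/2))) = 49/27612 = 0.00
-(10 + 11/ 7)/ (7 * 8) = -81/ 392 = -0.21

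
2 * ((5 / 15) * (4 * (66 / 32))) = 11 / 2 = 5.50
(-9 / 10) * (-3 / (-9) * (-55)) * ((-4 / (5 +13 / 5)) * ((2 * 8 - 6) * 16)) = -26400 / 19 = -1389.47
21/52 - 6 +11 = 281/52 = 5.40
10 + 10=20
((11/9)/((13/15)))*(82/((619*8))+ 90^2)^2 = 22122580475648455/239092464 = 92527301.39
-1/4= -0.25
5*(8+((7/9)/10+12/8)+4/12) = 446/9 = 49.56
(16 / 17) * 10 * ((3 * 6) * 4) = 11520 / 17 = 677.65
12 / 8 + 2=7 / 2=3.50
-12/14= -6/7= -0.86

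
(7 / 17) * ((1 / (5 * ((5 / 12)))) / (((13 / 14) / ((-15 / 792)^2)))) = 49 / 641784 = 0.00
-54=-54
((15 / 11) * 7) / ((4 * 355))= 21 / 3124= 0.01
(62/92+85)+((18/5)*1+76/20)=21407/230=93.07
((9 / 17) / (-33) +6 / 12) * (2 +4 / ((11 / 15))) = 7421 / 2057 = 3.61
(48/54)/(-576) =-1/648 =-0.00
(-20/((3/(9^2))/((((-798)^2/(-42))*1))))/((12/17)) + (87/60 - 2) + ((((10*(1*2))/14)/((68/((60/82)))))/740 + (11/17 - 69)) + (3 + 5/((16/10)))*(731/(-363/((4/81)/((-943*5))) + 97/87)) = 126273000890008235127219/10886672392377845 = 11598861.10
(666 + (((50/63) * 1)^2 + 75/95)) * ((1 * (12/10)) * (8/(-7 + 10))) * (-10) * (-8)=12884674816/75411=170859.35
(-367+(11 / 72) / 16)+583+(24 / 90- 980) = -4399049 / 5760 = -763.72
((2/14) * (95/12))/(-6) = -95/504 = -0.19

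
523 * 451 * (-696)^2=114260655168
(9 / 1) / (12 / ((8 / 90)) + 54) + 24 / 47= 551 / 987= 0.56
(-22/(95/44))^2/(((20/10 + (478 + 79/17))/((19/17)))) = 85184/355775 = 0.24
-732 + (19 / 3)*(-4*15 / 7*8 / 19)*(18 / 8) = -5484 / 7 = -783.43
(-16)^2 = 256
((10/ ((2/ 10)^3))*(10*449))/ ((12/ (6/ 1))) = 2806250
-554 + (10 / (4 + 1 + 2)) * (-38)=-4258 / 7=-608.29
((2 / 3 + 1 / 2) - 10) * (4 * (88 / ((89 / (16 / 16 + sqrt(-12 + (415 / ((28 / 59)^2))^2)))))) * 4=-2332 * sqrt(2086905122353) / 13083 - 37312 / 267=-257636.97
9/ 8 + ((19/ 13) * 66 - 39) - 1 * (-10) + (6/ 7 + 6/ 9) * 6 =56587/ 728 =77.73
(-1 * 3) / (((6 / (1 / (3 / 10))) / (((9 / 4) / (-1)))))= 15 / 4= 3.75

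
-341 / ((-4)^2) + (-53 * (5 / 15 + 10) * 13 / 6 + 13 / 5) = -867833 / 720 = -1205.32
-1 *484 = -484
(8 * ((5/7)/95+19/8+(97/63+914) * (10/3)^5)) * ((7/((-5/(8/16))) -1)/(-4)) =1281010.13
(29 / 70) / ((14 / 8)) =0.24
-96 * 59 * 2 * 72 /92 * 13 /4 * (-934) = 618950592 /23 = 26910895.30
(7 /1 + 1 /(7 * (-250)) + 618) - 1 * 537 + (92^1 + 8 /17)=5368983 /29750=180.47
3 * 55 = 165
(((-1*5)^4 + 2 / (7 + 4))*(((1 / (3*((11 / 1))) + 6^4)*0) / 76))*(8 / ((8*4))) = 0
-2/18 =-1/9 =-0.11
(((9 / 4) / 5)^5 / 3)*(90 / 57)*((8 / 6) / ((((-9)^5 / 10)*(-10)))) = 1 / 4560000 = 0.00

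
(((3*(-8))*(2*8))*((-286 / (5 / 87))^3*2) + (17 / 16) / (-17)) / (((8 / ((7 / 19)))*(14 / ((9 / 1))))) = 1703646829519403931 / 608000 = 2802050706446.39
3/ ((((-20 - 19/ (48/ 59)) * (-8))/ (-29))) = -522/ 2081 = -0.25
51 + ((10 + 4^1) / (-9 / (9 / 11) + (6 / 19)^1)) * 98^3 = -35763817 / 29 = -1233235.07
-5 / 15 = -1 / 3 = -0.33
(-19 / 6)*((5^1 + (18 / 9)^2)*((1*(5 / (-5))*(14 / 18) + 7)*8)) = -4256 / 3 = -1418.67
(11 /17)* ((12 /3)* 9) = 396 /17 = 23.29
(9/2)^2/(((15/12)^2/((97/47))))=31428/1175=26.75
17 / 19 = 0.89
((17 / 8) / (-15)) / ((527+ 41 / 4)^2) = -34 / 69273015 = -0.00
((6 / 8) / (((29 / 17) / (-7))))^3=-45499293 / 1560896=-29.15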